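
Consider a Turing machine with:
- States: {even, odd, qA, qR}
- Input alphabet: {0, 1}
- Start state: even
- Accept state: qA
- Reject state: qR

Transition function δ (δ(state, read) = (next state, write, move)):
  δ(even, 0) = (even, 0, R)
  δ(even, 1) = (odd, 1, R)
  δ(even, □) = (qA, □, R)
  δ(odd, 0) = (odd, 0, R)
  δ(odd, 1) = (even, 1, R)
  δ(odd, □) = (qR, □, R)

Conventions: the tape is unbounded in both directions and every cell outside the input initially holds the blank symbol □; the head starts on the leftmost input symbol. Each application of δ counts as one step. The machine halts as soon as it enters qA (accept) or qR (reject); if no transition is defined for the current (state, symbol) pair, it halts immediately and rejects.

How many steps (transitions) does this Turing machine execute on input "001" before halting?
Step 0: [even]001 (head at position 0)
Step 1: δ(even, 0) = (even, 0, R)  ⊢  0[even]01 (head at position 1)
Step 2: δ(even, 0) = (even, 0, R)  ⊢  00[even]1 (head at position 2)
Step 3: δ(even, 1) = (odd, 1, R)  ⊢  001[odd]□ (head at position 3)
Step 4: δ(odd, □) = (qR, □, R)  ⊢  001□[qR]□ (head at position 4)
The machine is in qR, so it halts and rejects.
Number of transitions executed: 4.

Final answer: 4 steps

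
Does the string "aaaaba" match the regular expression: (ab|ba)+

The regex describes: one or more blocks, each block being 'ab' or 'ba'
No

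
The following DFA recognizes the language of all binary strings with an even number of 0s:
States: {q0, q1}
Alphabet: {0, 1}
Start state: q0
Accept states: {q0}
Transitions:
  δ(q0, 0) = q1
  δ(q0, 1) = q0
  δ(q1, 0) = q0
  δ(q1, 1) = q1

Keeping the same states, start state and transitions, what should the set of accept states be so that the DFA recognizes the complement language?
The DFA is complete (every state has a transition on every symbol), so the complement
is recognized by the same DFA with accepting and non-accepting states swapped.
Original accept states: {q0}
Complement accept states = All states - Original accept states
= {q0, q1} - {q0}
= {q1}
Complement language: strings with an ODD number of 0s

Final answer: {q1}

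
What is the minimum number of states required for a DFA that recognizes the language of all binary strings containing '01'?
Language: binary strings containing '01'
Lower bound (Myhill–Nerode): the prefixes ε, 0, 01 are pairwise distinguishable:
  ε vs 01: suffix ε distinguishes them (ε is rejected, 01 is accepted)
  0 vs 01: suffix ε distinguishes them (0 is rejected, 01 is accepted)
  ε vs 0: suffix 1 distinguishes them (ε·1 = 1 is rejected, 0·1 = 01 is accepted)
So any DFA needs at least 3 states.
Upper bound: a DFA with 3 states exists (one state per class above: 'no progress', 'last symbol 0', and 'seen 01' (accepting sink)).
Minimum states: 3

Final answer: 3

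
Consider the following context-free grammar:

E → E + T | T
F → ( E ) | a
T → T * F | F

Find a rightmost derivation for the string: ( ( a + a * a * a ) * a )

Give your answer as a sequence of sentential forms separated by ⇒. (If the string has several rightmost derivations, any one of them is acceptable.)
Start with E.
Step 1: the rightmost non-terminal is E; apply E → T:  T
Step 2: the rightmost non-terminal is T; apply T → F:  F
Step 3: the rightmost non-terminal is F; apply F → ( E ):  ( E )
Step 4: the rightmost non-terminal is E; apply E → T:  ( T )
Step 5: the rightmost non-terminal is T; apply T → T * F:  ( T * F )
Step 6: the rightmost non-terminal is F; apply F → a:  ( T * a )
Step 7: the rightmost non-terminal is T; apply T → F:  ( F * a )
Step 8: the rightmost non-terminal is F; apply F → ( E ):  ( ( E ) * a )
Step 9: the rightmost non-terminal is E; apply E → E + T:  ( ( E + T ) * a )
Step 10: the rightmost non-terminal is T; apply T → T * F:  ( ( E + T * F ) * a )
Step 11: the rightmost non-terminal is F; apply F → a:  ( ( E + T * a ) * a )
Step 12: the rightmost non-terminal is T; apply T → T * F:  ( ( E + T * F * a ) * a )
Step 13: the rightmost non-terminal is F; apply F → a:  ( ( E + T * a * a ) * a )
Step 14: the rightmost non-terminal is T; apply T → F:  ( ( E + F * a * a ) * a )
Step 15: the rightmost non-terminal is F; apply F → a:  ( ( E + a * a * a ) * a )
Step 16: the rightmost non-terminal is E; apply E → T:  ( ( T + a * a * a ) * a )
Step 17: the rightmost non-terminal is T; apply T → F:  ( ( F + a * a * a ) * a )
Step 18: the rightmost non-terminal is F; apply F → a:  ( ( a + a * a * a ) * a )

Final answer: E ⇒ T ⇒ F ⇒ ( E ) ⇒ ( T ) ⇒ ( T * F ) ⇒ ( T * a ) ⇒ ( F * a ) ⇒ ( ( E ) * a ) ⇒ ( ( E + T ) * a ) ⇒ ( ( E + T * F ) * a ) ⇒ ( ( E + T * a ) * a ) ⇒ ( ( E + T * F * a ) * a ) ⇒ ( ( E + T * a * a ) * a ) ⇒ ( ( E + F * a * a ) * a ) ⇒ ( ( E + a * a * a ) * a ) ⇒ ( ( T + a * a * a ) * a ) ⇒ ( ( F + a * a * a ) * a ) ⇒ ( ( a + a * a * a ) * a )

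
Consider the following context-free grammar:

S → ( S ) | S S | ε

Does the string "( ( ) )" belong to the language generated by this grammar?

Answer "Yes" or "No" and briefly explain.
A derivation exists: S ⇒ ( S ) ⇒ ( ( S ) ) ⇒ ( ( ) ) (using S → ( S ) twice, then S → ε).

Final answer: Yes - a valid derivation exists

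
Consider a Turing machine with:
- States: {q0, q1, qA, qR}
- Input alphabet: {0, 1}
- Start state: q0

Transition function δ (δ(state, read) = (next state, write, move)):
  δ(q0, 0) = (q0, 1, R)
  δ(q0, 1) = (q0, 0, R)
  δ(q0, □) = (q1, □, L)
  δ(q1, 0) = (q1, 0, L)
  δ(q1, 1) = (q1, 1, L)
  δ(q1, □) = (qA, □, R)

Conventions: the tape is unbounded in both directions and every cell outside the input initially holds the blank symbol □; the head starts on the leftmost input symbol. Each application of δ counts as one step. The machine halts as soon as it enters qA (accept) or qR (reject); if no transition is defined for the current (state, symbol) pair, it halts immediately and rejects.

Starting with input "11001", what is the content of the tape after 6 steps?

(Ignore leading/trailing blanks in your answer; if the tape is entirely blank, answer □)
Step 0: [q0]11001 (head at position 0)
Step 1: δ(q0, 1) = (q0, 0, R)  ⊢  0[q0]1001 (head at position 1)
Step 2: δ(q0, 1) = (q0, 0, R)  ⊢  00[q0]001 (head at position 2)
Step 3: δ(q0, 0) = (q0, 1, R)  ⊢  001[q0]01 (head at position 3)
Step 4: δ(q0, 0) = (q0, 1, R)  ⊢  0011[q0]1 (head at position 4)
Step 5: δ(q0, 1) = (q0, 0, R)  ⊢  00110[q0]□ (head at position 5)
Step 6: δ(q0, □) = (q1, □, L)  ⊢  0011[q1]0□ (head at position 4)
Tape after 6 steps (ignoring surrounding blanks): 00110

Final answer: Tape: 00110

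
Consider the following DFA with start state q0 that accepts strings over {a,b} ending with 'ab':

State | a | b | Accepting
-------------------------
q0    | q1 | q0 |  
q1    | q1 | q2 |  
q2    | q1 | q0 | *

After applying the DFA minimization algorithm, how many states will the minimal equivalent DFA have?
All 3 states are reachable from q0, so none can be removed as unreachable.
Table-filling: first mark every (accepting, non-accepting) pair as distinguishable (accepting: {q2}; non-accepting: {q0, q1}).
Round 1: (q0, q1) on 'b' go to q0 and q2, already distinguishable → mark.
Every pair of states is distinguishable, so the DFA is already minimal.
Equivalence classes: {q0}, {q1}, {q2} → 3 states.

Final answer: 3 states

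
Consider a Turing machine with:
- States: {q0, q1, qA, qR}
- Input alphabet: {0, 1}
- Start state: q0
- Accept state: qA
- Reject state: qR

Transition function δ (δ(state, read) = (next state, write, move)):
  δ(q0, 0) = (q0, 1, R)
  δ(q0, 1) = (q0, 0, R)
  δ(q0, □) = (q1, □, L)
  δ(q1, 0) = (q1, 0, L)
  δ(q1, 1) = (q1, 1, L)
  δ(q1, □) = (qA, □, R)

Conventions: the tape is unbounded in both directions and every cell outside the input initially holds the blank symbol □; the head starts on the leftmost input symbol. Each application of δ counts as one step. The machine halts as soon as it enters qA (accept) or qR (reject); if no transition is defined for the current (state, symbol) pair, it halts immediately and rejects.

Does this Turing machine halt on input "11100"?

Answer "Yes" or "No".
Step 0: [q0]11100 (head at position 0)
Step 1: δ(q0, 1) = (q0, 0, R)  ⊢  0[q0]1100 (head at position 1)
Step 2: δ(q0, 1) = (q0, 0, R)  ⊢  00[q0]100 (head at position 2)
Step 3: δ(q0, 1) = (q0, 0, R)  ⊢  000[q0]00 (head at position 3)
Step 4: δ(q0, 0) = (q0, 1, R)  ⊢  0001[q0]0 (head at position 4)
Step 5: δ(q0, 0) = (q0, 1, R)  ⊢  00011[q0]□ (head at position 5)
Step 6: δ(q0, □) = (q1, □, L)  ⊢  0001[q1]1□ (head at position 4)
Step 7: δ(q1, 1) = (q1, 1, L)  ⊢  000[q1]11□ (head at position 3)
Step 8: δ(q1, 1) = (q1, 1, L)  ⊢  00[q1]011□ (head at position 2)
Step 9: δ(q1, 0) = (q1, 0, L)  ⊢  0[q1]0011□ (head at position 1)
Step 10: δ(q1, 0) = (q1, 0, L)  ⊢  [q1]00011□ (head at position 0)
Step 11: δ(q1, 0) = (q1, 0, L)  ⊢  [q1]□00011□ (head at position -1)
Step 12: δ(q1, □) = (qA, □, R)  ⊢  □[qA]00011□ (head at position 0)
The machine is in qA, so it halts and accepts.
It halts after 12 steps.

Final answer: Yes - halts after 12 steps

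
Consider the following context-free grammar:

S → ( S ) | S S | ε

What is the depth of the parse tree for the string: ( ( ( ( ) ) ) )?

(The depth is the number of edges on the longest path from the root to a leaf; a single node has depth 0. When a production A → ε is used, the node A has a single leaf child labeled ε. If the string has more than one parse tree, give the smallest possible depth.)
The string is 4 nested pairs. The shallowest parse tree applies S → ( S ) 4 times (one node per nested pair, each a child of the previous) and then S → ε in the middle.
S nodes at depths 0..4, ε leaf at depth 5; parentheses leaves are at depths 1..4.
(Using S → S S with an S → ε child anywhere only adds levels, so it cannot give a shallower tree.)
Depth = 5.

Final answer: 5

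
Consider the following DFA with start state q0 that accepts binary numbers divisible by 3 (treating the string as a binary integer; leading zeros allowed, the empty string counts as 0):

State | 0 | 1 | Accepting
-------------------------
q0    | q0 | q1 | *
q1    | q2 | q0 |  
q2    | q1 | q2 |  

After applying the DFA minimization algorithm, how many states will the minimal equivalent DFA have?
All 3 states are reachable from q0, so none can be removed as unreachable.
Table-filling: first mark every (accepting, non-accepting) pair as distinguishable (accepting: {q0}; non-accepting: {q1, q2}).
Round 1: (q1, q2) on '1' go to q0 and q2, already distinguishable → mark.
Every pair of states is distinguishable, so the DFA is already minimal.
Equivalence classes: {q0}, {q1}, {q2} → 3 states.

Final answer: 3 states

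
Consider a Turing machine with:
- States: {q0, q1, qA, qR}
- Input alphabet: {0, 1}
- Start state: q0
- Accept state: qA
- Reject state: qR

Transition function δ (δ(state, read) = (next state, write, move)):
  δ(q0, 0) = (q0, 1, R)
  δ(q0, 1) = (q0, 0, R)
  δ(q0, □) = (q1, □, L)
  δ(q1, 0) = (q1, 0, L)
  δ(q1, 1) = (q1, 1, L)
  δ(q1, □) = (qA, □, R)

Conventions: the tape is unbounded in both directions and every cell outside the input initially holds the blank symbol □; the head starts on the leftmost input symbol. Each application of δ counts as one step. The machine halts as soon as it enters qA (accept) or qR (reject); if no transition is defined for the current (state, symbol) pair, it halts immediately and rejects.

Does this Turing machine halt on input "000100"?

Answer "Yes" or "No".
Step 0: [q0]000100 (head at position 0)
Step 1: δ(q0, 0) = (q0, 1, R)  ⊢  1[q0]00100 (head at position 1)
Step 2: δ(q0, 0) = (q0, 1, R)  ⊢  11[q0]0100 (head at position 2)
Step 3: δ(q0, 0) = (q0, 1, R)  ⊢  111[q0]100 (head at position 3)
Step 4: δ(q0, 1) = (q0, 0, R)  ⊢  1110[q0]00 (head at position 4)
Step 5: δ(q0, 0) = (q0, 1, R)  ⊢  11101[q0]0 (head at position 5)
Step 6: δ(q0, 0) = (q0, 1, R)  ⊢  111011[q0]□ (head at position 6)
Step 7: δ(q0, □) = (q1, □, L)  ⊢  11101[q1]1□ (head at position 5)
Step 8: δ(q1, 1) = (q1, 1, L)  ⊢  1110[q1]11□ (head at position 4)
Step 9: δ(q1, 1) = (q1, 1, L)  ⊢  111[q1]011□ (head at position 3)
Step 10: δ(q1, 0) = (q1, 0, L)  ⊢  11[q1]1011□ (head at position 2)
Step 11: δ(q1, 1) = (q1, 1, L)  ⊢  1[q1]11011□ (head at position 1)
Step 12: δ(q1, 1) = (q1, 1, L)  ⊢  [q1]111011□ (head at position 0)
Step 13: δ(q1, 1) = (q1, 1, L)  ⊢  [q1]□111011□ (head at position -1)
Step 14: δ(q1, □) = (qA, □, R)  ⊢  □[qA]111011□ (head at position 0)
The machine is in qA, so it halts and accepts.
It halts after 14 steps.

Final answer: Yes - halts after 14 steps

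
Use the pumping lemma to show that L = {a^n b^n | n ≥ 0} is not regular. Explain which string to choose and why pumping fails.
Language: L = {a^n b^n | n ≥ 0} (equal numbers of a's followed by b's)
Step 1: Assume for contradiction that L is regular, with pumping length p.
Step 2: Choose s = a^p b^p. Then s ∈ L (it has p a's followed by p b's) and |s| ≥ p.
Step 3: Consider any decomposition s = xyz with |xy| ≤ p and |y| > 0. Since |xy| ≤ p and the first p symbols of s are all a's, y = a^k for some k with 1 ≤ k ≤ p.
Step 4: Pumping up (i = 2): xy²z = a^(p+k) b^p, which has more a's than b's, so xy²z ∉ L.
This contradicts the pumping lemma, so L is not regular.

Final answer: Choose s = a^p b^p. Since |xy| ≤ p, y = a^k with k ≥ 1. Then xy²z = a^(p+k) b^p ∉ L.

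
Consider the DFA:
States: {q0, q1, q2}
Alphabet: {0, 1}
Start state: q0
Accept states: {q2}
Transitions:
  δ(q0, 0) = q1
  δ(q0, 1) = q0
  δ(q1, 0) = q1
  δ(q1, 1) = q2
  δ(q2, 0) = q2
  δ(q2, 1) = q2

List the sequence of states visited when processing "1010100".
Starting at q0
Read '1': q0 -> q0
Read '0': q0 -> q1
Read '1': q1 -> q2
Read '0': q2 -> q2
Read '1': q2 -> q2
Read '0': q2 -> q2
Read '0': q2 -> q2

Final answer: q0 -> q0 -> q1 -> q2 -> q2 -> q2 -> q2 -> q2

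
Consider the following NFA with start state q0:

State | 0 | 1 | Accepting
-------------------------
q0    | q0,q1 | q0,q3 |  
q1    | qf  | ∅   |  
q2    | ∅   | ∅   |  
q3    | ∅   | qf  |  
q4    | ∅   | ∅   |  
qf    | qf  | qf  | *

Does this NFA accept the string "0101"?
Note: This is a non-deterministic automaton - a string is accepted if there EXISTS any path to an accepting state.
Track the set of states the NFA could be in: start {q0}
Read '0': {q0} → {q0, q1}
Read '1': {q0, q1} → {q0, q3}
Read '0': {q0, q3} → {q0, q1}
Read '1': {q0, q1} → {q0, q3}
Final set {q0, q3} contains no accepting state → rejected.

Final answer: No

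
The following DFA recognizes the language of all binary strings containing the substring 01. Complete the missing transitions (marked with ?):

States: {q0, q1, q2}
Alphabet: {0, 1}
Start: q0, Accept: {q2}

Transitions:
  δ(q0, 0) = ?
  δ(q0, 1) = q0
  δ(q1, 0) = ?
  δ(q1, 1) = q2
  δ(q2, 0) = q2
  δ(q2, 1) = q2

What each state remembers (consistent with the given transitions and accept states):
  q0: 01 not seen yet and the last symbol was not 0
  q1: 01 not seen yet and the last symbol was 0
  q2: the substring 01 has already been seen
Filling in the missing entries:
  δ(q0, 0): in q0 (01 not seen yet and the last symbol was not 0), after reading 0 we have: 01 not seen yet and the last symbol was 0 → q1
  δ(q1, 0): in q1 (01 not seen yet and the last symbol was 0), after reading 0 we have: 01 not seen yet and the last symbol was 0 → q1

Final answer: δ(q0, 0) = q1; δ(q1, 0) = q1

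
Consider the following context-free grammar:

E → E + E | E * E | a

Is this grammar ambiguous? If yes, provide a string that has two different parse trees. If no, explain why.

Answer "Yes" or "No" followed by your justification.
Two different leftmost derivations of a + a * a:
  (1) E ⇒ E + E ⇒ a + E ⇒ a + E * E ⇒ a + a * E ⇒ a + a * a   (tree groups a + (a * a))
  (2) E ⇒ E * E ⇒ E + E * E ⇒ a + E * E ⇒ a + a * E ⇒ a + a * a   (tree groups (a + a) * a)
Two distinct leftmost derivations = two distinct parse trees, so the grammar is ambiguous.

Final answer: Yes - the string 'a + a * a' has two distinct leftmost derivations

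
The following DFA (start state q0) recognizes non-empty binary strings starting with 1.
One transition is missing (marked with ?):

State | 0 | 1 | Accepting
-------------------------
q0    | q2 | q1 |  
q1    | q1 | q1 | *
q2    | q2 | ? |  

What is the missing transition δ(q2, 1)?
q2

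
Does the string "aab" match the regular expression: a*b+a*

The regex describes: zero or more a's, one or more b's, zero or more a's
Yes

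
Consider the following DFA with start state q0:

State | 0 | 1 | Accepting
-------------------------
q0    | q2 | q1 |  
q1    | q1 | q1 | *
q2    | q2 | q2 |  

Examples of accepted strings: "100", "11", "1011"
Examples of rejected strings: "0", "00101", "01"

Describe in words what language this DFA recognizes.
non-empty binary strings starting with 1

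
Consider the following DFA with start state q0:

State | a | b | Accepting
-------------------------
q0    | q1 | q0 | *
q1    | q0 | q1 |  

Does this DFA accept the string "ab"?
Start in q0.
Read 'a': q0 → q1
Read 'b': q1 → q1
Final state q1 is not accepting, so the string is rejected.

Final answer: No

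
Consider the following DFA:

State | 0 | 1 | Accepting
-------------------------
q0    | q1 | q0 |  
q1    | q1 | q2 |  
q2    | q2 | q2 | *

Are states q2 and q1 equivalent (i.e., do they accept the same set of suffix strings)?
Try the suffix ε (the empty string).
From q2: q2 — accepting.
From q1: q1 — not accepting.
The two states disagree on this suffix, so they are not equivalent.

Final answer: No. Distinguishing string: ε (the empty string) - accepted from q2 but not from q1.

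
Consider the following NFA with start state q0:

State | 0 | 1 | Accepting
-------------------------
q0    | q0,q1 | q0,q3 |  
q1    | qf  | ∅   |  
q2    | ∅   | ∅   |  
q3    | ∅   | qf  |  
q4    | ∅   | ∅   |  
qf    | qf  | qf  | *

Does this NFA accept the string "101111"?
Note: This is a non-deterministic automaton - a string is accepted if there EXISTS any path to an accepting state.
Track the set of states the NFA could be in: start {q0}
Read '1': {q0} → {q0, q3}
Read '0': {q0, q3} → {q0, q1}
Read '1': {q0, q1} → {q0, q3}
Read '1': {q0, q3} → {q0, q3, qf}
Read '1': {q0, q3, qf} → {q0, q3, qf}
Read '1': {q0, q3, qf} → {q0, q3, qf}
Final set {q0, q3, qf} contains accepting state(s) {qf} → accepted.

Final answer: Yes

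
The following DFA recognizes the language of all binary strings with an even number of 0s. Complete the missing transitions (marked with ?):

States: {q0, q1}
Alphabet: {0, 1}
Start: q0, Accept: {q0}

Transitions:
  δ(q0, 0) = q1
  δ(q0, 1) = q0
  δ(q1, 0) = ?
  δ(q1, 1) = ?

What each state remembers (consistent with the given transitions and accept states):
  q0: an even number of 0s has been read so far
  q1: an odd number of 0s has been read so far
Filling in the missing entries:
  δ(q1, 0): in q1 (an odd number of 0s has been read so far), after reading 0 we have: an even number of 0s has been read so far → q0
  δ(q1, 1): in q1 (an odd number of 0s has been read so far), after reading 1 we have: an odd number of 0s has been read so far → q1

Final answer: δ(q1, 0) = q0; δ(q1, 1) = q1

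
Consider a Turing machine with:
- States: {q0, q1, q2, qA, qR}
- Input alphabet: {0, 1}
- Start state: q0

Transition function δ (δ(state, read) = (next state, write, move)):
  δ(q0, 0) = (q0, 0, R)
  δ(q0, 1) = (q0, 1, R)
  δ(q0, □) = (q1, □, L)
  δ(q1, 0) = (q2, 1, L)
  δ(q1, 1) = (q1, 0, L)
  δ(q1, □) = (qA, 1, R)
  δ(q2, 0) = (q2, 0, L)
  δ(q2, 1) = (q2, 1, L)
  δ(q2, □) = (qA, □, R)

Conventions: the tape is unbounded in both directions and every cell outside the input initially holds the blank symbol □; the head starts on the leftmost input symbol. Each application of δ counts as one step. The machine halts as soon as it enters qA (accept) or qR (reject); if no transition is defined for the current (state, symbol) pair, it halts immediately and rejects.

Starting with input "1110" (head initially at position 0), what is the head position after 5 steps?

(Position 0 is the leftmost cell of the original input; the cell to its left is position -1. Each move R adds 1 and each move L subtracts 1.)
Step 0: [q0]1110 (head at position 0)
Step 1: δ(q0, 1) = (q0, 1, R)  ⊢  1[q0]110 (head at position 1)
Step 2: δ(q0, 1) = (q0, 1, R)  ⊢  11[q0]10 (head at position 2)
Step 3: δ(q0, 1) = (q0, 1, R)  ⊢  111[q0]0 (head at position 3)
Step 4: δ(q0, 0) = (q0, 0, R)  ⊢  1110[q0]□ (head at position 4)
Step 5: δ(q0, □) = (q1, □, L)  ⊢  111[q1]0□ (head at position 3)
Head position after 5 steps: 3

Final answer: Position 3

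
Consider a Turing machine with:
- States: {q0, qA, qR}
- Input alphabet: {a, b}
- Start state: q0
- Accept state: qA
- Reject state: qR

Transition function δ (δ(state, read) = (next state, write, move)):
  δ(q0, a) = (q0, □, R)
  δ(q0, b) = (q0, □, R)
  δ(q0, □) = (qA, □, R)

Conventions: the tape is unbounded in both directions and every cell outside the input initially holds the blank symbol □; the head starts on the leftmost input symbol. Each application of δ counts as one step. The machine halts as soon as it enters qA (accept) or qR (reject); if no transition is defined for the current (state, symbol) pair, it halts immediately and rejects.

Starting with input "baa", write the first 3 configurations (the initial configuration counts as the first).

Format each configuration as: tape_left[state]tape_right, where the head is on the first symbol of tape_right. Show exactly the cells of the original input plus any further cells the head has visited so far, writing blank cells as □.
Step 0: [q0]baa (head at position 0)
Step 1: δ(q0, b) = (q0, □, R)  ⊢  □[q0]aa (head at position 1)
Step 2: δ(q0, a) = (q0, □, R)  ⊢  □□[q0]a (head at position 2)

Final answer: [q0]baa ⊢ □[q0]aa ⊢ □□[q0]a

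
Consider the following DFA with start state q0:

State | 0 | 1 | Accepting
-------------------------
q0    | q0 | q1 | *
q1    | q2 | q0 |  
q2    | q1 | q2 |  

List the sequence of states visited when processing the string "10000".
q0 → q1 → q2 → q1 → q2 → q1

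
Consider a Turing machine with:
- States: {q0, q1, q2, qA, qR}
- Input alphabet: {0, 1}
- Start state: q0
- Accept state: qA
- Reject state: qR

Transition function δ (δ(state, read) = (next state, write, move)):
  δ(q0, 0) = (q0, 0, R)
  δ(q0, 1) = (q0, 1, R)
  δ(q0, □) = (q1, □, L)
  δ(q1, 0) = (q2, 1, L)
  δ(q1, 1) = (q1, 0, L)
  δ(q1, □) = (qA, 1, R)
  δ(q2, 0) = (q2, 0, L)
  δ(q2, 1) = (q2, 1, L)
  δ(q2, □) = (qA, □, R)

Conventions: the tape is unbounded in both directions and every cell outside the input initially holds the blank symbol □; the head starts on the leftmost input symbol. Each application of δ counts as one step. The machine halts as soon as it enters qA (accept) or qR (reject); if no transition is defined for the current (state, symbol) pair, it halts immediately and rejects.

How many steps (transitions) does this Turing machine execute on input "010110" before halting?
Step 0: [q0]010110 (head at position 0)
Step 1: δ(q0, 0) = (q0, 0, R)  ⊢  0[q0]10110 (head at position 1)
Step 2: δ(q0, 1) = (q0, 1, R)  ⊢  01[q0]0110 (head at position 2)
Step 3: δ(q0, 0) = (q0, 0, R)  ⊢  010[q0]110 (head at position 3)
Step 4: δ(q0, 1) = (q0, 1, R)  ⊢  0101[q0]10 (head at position 4)
Step 5: δ(q0, 1) = (q0, 1, R)  ⊢  01011[q0]0 (head at position 5)
Step 6: δ(q0, 0) = (q0, 0, R)  ⊢  010110[q0]□ (head at position 6)
Step 7: δ(q0, □) = (q1, □, L)  ⊢  01011[q1]0□ (head at position 5)
Step 8: δ(q1, 0) = (q2, 1, L)  ⊢  0101[q2]11□ (head at position 4)
Step 9: δ(q2, 1) = (q2, 1, L)  ⊢  010[q2]111□ (head at position 3)
Step 10: δ(q2, 1) = (q2, 1, L)  ⊢  01[q2]0111□ (head at position 2)
Step 11: δ(q2, 0) = (q2, 0, L)  ⊢  0[q2]10111□ (head at position 1)
Step 12: δ(q2, 1) = (q2, 1, L)  ⊢  [q2]010111□ (head at position 0)
Step 13: δ(q2, 0) = (q2, 0, L)  ⊢  [q2]□010111□ (head at position -1)
Step 14: δ(q2, □) = (qA, □, R)  ⊢  □[qA]010111□ (head at position 0)
The machine is in qA, so it halts and accepts.
Number of transitions executed: 14.

Final answer: 14 steps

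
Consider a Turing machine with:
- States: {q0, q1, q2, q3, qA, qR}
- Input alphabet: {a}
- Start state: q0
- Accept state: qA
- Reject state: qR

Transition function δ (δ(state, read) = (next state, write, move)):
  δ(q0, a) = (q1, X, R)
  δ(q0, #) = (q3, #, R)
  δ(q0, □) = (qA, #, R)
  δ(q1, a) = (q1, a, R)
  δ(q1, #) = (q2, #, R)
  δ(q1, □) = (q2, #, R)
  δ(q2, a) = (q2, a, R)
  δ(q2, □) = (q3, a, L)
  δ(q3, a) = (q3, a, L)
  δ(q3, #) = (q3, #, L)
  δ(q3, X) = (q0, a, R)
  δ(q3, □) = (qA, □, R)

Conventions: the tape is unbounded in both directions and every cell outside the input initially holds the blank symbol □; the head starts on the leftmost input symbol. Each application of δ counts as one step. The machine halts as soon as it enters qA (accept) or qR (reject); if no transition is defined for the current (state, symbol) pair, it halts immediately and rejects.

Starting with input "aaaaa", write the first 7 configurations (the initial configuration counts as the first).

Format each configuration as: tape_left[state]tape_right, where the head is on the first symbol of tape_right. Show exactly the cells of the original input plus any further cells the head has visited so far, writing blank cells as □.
Step 0: [q0]aaaaa (head at position 0)
Step 1: δ(q0, a) = (q1, X, R)  ⊢  X[q1]aaaa (head at position 1)
Step 2: δ(q1, a) = (q1, a, R)  ⊢  Xa[q1]aaa (head at position 2)
Step 3: δ(q1, a) = (q1, a, R)  ⊢  Xaa[q1]aa (head at position 3)
Step 4: δ(q1, a) = (q1, a, R)  ⊢  Xaaa[q1]a (head at position 4)
Step 5: δ(q1, a) = (q1, a, R)  ⊢  Xaaaa[q1]□ (head at position 5)
Step 6: δ(q1, □) = (q2, #, R)  ⊢  Xaaaa#[q2]□ (head at position 6)

Final answer: [q0]aaaaa ⊢ X[q1]aaaa ⊢ Xa[q1]aaa ⊢ Xaa[q1]aa ⊢ Xaaa[q1]a ⊢ Xaaaa[q1]□ ⊢ Xaaaa#[q2]□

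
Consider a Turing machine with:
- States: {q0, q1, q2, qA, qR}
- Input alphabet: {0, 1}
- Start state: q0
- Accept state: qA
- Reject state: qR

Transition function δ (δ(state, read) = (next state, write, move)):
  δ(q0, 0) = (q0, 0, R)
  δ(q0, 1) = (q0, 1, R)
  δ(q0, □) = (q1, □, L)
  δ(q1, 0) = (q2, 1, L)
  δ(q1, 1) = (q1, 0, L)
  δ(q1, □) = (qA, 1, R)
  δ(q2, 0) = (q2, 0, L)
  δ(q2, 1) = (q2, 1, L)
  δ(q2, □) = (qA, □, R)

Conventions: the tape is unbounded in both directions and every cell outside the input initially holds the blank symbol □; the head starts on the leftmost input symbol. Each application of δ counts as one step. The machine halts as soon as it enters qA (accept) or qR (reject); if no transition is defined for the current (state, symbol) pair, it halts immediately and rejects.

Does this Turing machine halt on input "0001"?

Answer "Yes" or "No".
Step 0: [q0]0001 (head at position 0)
Step 1: δ(q0, 0) = (q0, 0, R)  ⊢  0[q0]001 (head at position 1)
Step 2: δ(q0, 0) = (q0, 0, R)  ⊢  00[q0]01 (head at position 2)
Step 3: δ(q0, 0) = (q0, 0, R)  ⊢  000[q0]1 (head at position 3)
Step 4: δ(q0, 1) = (q0, 1, R)  ⊢  0001[q0]□ (head at position 4)
Step 5: δ(q0, □) = (q1, □, L)  ⊢  000[q1]1□ (head at position 3)
Step 6: δ(q1, 1) = (q1, 0, L)  ⊢  00[q1]00□ (head at position 2)
Step 7: δ(q1, 0) = (q2, 1, L)  ⊢  0[q2]010□ (head at position 1)
Step 8: δ(q2, 0) = (q2, 0, L)  ⊢  [q2]0010□ (head at position 0)
Step 9: δ(q2, 0) = (q2, 0, L)  ⊢  [q2]□0010□ (head at position -1)
Step 10: δ(q2, □) = (qA, □, R)  ⊢  □[qA]0010□ (head at position 0)
The machine is in qA, so it halts and accepts.
It halts after 10 steps.

Final answer: Yes - halts after 10 steps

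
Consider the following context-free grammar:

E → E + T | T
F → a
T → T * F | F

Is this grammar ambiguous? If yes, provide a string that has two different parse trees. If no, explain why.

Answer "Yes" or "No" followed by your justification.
This is the standard stratified expression grammar: '+' is introduced only by the left-recursive rule E → E + T and '*' only by the left-recursive rule T → T * F, with F → a. For any string, the last '+' must be the one produced at the root E (everything after it is a T containing no '+'), and likewise within each T the last '*' is produced at its root. This fixes the parse tree uniquely (left-associative, '*' binding tighter than '+'), so every string has exactly one parse tree.

Final answer: No - the grammar is unambiguous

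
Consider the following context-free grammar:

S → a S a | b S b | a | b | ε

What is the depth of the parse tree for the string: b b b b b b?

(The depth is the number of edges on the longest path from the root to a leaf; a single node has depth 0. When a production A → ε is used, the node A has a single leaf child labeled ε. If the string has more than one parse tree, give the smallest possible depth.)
The string has even length 6, so its (unique) parse tree peels off matching outer symbols: S → b S b, S → b S b, S → b S b, and finally S → ε for the empty middle.
The S nodes are at depths 0..3; the ε leaf under the innermost S is at depth 4 (terminal leaves are at depths 1..3).
Depth = 4.

Final answer: 4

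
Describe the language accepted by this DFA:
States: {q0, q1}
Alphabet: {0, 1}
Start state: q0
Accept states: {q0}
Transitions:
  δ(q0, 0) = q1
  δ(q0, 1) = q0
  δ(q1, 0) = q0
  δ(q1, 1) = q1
Analyzing the DFA structure:
Start state: q0
Accept states: {q0}
Interpreting what each state remembers (checking against the transitions):
  q0: an even number of 0s has been read so far
  q1: an odd number of 0s has been read so far
  δ(q0, 0): in q0 (an even number of 0s has been read so far), after reading 0 we have: an odd number of 0s has been read so far → q1
  δ(q0, 1): in q0 (an even number of 0s has been read so far), after reading 1 we have: an even number of 0s has been read so far → q0
  δ(q1, 0): in q1 (an odd number of 0s has been read so far), after reading 0 we have: an even number of 0s has been read so far → q0
  δ(q1, 1): in q1 (an odd number of 0s has been read so far), after reading 1 we have: an odd number of 0s has been read so far → q1
A string is accepted iff it ends in {q0}, i.e. an even number of 0s has been read so far.
Language: All binary strings with an even number of 0s

Final answer: All binary strings with an even number of 0s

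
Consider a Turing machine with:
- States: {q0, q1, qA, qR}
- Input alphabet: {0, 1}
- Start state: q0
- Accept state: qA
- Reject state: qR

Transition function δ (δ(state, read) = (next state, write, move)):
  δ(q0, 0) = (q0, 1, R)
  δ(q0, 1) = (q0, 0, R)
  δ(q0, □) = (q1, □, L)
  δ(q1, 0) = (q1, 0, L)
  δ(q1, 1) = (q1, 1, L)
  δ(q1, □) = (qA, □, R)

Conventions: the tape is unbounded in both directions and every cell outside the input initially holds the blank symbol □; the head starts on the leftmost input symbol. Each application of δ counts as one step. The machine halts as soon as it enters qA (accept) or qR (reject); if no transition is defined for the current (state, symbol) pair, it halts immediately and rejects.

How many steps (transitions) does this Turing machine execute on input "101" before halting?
Step 0: [q0]101 (head at position 0)
Step 1: δ(q0, 1) = (q0, 0, R)  ⊢  0[q0]01 (head at position 1)
Step 2: δ(q0, 0) = (q0, 1, R)  ⊢  01[q0]1 (head at position 2)
Step 3: δ(q0, 1) = (q0, 0, R)  ⊢  010[q0]□ (head at position 3)
Step 4: δ(q0, □) = (q1, □, L)  ⊢  01[q1]0□ (head at position 2)
Step 5: δ(q1, 0) = (q1, 0, L)  ⊢  0[q1]10□ (head at position 1)
Step 6: δ(q1, 1) = (q1, 1, L)  ⊢  [q1]010□ (head at position 0)
Step 7: δ(q1, 0) = (q1, 0, L)  ⊢  [q1]□010□ (head at position -1)
Step 8: δ(q1, □) = (qA, □, R)  ⊢  □[qA]010□ (head at position 0)
The machine is in qA, so it halts and accepts.
Number of transitions executed: 8.

Final answer: 8 steps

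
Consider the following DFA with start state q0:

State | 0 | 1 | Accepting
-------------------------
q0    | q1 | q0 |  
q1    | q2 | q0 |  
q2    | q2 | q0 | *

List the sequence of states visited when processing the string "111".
q0 → q0 → q0 → q0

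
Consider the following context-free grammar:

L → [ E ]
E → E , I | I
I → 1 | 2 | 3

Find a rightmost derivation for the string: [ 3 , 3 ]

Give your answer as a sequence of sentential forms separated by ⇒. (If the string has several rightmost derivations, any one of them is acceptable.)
Start with L.
Step 1: the rightmost non-terminal is L; apply L → [ E ]:  [ E ]
Step 2: the rightmost non-terminal is E; apply E → E , I:  [ E , I ]
Step 3: the rightmost non-terminal is I; apply I → 3:  [ E , 3 ]
Step 4: the rightmost non-terminal is E; apply E → I:  [ I , 3 ]
Step 5: the rightmost non-terminal is I; apply I → 3:  [ 3 , 3 ]

Final answer: L ⇒ [ E ] ⇒ [ E , I ] ⇒ [ E , 3 ] ⇒ [ I , 3 ] ⇒ [ 3 , 3 ]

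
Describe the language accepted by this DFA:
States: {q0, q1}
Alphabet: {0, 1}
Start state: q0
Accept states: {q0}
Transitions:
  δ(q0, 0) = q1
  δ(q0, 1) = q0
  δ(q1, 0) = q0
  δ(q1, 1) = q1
Analyzing the DFA structure:
Start state: q0
Accept states: {q0}
Interpreting what each state remembers (checking against the transitions):
  q0: an even number of 0s has been read so far
  q1: an odd number of 0s has been read so far
  δ(q0, 0): in q0 (an even number of 0s has been read so far), after reading 0 we have: an odd number of 0s has been read so far → q1
  δ(q0, 1): in q0 (an even number of 0s has been read so far), after reading 1 we have: an even number of 0s has been read so far → q0
  δ(q1, 0): in q1 (an odd number of 0s has been read so far), after reading 0 we have: an even number of 0s has been read so far → q0
  δ(q1, 1): in q1 (an odd number of 0s has been read so far), after reading 1 we have: an odd number of 0s has been read so far → q1
A string is accepted iff it ends in {q0}, i.e. an even number of 0s has been read so far.
Language: All binary strings with an even number of 0s

Final answer: All binary strings with an even number of 0s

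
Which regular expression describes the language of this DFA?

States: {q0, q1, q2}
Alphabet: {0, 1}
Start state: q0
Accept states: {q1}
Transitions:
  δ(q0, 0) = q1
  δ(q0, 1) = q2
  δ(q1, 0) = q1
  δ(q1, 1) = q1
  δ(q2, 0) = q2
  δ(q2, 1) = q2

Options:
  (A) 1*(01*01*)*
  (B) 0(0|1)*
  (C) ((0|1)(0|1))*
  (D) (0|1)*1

Testing sample strings against the DFA:
  '110' -> rejected
  '00010' -> accepted
  '1110' -> rejected
  '01000' -> accepted
Checking each option for a counterexample:
  (A) 1*(01*01*)*: ε is rejected by the DFA but matches the regex → eliminated
  (B) 0(0|1)*: agrees with the DFA on all strings of length ≤ 4
  (C) ((0|1)(0|1))*: ε is rejected by the DFA but matches the regex → eliminated
  (D) (0|1)*1: '0' is accepted by the DFA but does not match the regex → eliminated
Only (B) 0(0|1)* is consistent with the DFA.

Final answer: (B) 0(0|1)*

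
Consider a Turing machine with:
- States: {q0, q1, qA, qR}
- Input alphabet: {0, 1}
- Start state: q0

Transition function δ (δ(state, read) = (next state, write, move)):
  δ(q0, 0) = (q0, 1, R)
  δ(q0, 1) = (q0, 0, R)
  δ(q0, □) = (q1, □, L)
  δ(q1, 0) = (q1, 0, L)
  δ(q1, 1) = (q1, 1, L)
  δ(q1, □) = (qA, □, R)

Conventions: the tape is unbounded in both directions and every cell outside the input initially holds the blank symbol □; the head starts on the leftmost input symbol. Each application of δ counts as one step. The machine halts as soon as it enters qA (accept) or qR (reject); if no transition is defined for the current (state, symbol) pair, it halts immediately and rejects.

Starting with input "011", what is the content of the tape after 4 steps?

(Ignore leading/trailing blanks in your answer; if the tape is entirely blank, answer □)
Step 0: [q0]011 (head at position 0)
Step 1: δ(q0, 0) = (q0, 1, R)  ⊢  1[q0]11 (head at position 1)
Step 2: δ(q0, 1) = (q0, 0, R)  ⊢  10[q0]1 (head at position 2)
Step 3: δ(q0, 1) = (q0, 0, R)  ⊢  100[q0]□ (head at position 3)
Step 4: δ(q0, □) = (q1, □, L)  ⊢  10[q1]0□ (head at position 2)
Tape after 4 steps (ignoring surrounding blanks): 100

Final answer: Tape: 100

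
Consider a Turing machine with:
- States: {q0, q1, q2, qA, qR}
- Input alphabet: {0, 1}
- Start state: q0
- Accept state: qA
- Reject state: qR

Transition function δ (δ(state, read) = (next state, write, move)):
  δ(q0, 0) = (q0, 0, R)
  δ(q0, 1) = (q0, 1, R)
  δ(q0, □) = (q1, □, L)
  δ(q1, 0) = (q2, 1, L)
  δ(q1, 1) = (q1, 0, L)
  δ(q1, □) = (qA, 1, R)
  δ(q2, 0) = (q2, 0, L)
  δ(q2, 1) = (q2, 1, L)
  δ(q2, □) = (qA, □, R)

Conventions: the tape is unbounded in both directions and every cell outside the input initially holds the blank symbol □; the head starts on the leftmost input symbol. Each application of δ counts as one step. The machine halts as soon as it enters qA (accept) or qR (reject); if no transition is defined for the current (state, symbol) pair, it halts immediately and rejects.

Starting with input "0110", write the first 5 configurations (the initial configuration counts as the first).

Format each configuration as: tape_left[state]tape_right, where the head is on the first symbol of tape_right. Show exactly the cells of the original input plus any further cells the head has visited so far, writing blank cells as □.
Step 0: [q0]0110 (head at position 0)
Step 1: δ(q0, 0) = (q0, 0, R)  ⊢  0[q0]110 (head at position 1)
Step 2: δ(q0, 1) = (q0, 1, R)  ⊢  01[q0]10 (head at position 2)
Step 3: δ(q0, 1) = (q0, 1, R)  ⊢  011[q0]0 (head at position 3)
Step 4: δ(q0, 0) = (q0, 0, R)  ⊢  0110[q0]□ (head at position 4)

Final answer: [q0]0110 ⊢ 0[q0]110 ⊢ 01[q0]10 ⊢ 011[q0]0 ⊢ 0110[q0]□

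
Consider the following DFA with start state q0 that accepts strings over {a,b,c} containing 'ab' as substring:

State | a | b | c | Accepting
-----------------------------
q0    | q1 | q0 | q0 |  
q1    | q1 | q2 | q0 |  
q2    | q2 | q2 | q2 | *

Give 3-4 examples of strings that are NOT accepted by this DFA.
Any strings that end in a non-accepting state work; for example:
"ba": q0 → q0 → q1; q1 is not accepting → rejected
"acc": q0 → q1 → q0 → q0; q0 is not accepting → rejected
"cbc": q0 → q0 → q0 → q0; q0 is not accepting → rejected
"cacb": q0 → q0 → q1 → q0 → q0; q0 is not accepting → rejected

Final answer: "ba", "acc", "cbc", "cacb"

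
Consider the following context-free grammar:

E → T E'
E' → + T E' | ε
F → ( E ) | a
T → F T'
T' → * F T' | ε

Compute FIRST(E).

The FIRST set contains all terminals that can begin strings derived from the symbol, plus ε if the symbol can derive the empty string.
FIRST(F): F → ( E ) contributes '(' and F → a contributes 'a', so FIRST(F) = {(, a}. F is not nullable.
FIRST(T): T → F T' begins with F, and F is not nullable, so FIRST(T) = FIRST(F) = {(, a}.
FIRST(E): E → T E' begins with T, and T is not nullable, so FIRST(E) = FIRST(T) = {(, a}.

Final answer: {(, a}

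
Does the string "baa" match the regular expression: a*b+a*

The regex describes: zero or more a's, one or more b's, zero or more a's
Yes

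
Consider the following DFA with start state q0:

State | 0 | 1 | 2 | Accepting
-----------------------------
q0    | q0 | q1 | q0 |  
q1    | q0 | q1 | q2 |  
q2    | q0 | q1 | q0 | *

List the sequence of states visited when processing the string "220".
q0 → q0 → q0 → q0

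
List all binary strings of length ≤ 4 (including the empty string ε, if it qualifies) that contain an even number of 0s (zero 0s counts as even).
Checking every binary string of length 0 to 4:
  Length 0: accepted: ε | rejected: (none)
  Length 1: accepted: 1 | rejected: 0
  Length 2: accepted: 00, 11 | rejected: 01, 10
  Length 3: accepted: 001, 010, 100, 111 | rejected: 000, 011, 101, 110
  Length 4: accepted: 0000, 0011, 0101, 0110, 1001, 1010, 1100, 1111 | rejected: 0001, 0010, 0100, 0111, 1000, 1011, 1101, 1110
Total: 16 string(s).

Final answer: ε, 1, 00, 11, 001, 010, 100, 111, 0000, 0011, 0101, 0110, 1001, 1010, 1100, 1111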